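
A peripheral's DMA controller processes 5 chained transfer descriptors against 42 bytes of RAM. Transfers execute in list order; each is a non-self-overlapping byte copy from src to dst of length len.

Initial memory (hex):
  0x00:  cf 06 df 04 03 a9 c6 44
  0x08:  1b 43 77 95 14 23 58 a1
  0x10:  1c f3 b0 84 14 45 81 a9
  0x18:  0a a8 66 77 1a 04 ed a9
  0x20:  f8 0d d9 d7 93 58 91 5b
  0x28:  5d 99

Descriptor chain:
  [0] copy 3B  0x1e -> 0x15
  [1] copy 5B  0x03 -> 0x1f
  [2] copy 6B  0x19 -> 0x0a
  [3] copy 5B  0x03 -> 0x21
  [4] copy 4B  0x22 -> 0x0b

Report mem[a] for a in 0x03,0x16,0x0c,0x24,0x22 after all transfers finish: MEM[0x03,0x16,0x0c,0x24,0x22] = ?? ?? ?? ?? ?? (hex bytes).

MEM[0x03,0x16,0x0c,0x24,0x22] = 04 a9 a9 c6 03

[0] 0x1e->0x15 len=3 : ed a9 f8
[1] 0x03->0x1f len=5 : 04 03 a9 c6 44
[2] 0x19->0x0a len=6 : a8 66 77 1a 04 ed
[3] 0x03->0x21 len=5 : 04 03 a9 c6 44
[4] 0x22->0x0b len=4 : 03 a9 c6 44
query mem[0x03]=0x04, mem[0x16]=0xa9, mem[0x0c]=0xa9, mem[0x24]=0xc6, mem[0x22]=0x03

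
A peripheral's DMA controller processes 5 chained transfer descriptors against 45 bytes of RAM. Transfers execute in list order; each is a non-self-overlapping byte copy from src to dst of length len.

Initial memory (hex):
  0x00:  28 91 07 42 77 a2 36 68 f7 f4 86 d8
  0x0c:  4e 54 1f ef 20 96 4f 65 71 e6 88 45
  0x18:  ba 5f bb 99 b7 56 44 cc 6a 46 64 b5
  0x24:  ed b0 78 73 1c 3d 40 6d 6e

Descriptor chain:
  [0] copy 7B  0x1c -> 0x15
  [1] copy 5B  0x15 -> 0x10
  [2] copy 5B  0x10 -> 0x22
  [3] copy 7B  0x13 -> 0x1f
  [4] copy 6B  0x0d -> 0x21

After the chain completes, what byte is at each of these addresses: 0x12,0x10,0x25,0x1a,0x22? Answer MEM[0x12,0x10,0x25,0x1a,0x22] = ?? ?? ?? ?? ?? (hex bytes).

  after D0: wrote 7B at 0x15 = b75644cc6a4664
  after D1: wrote 5B at 0x10 = b75644cc6a
  after D2: wrote 5B at 0x22 = b75644cc6a
  after D3: wrote 7B at 0x1f = cc6ab75644cc6a
  after D4: wrote 6B at 0x21 = 541fefb75644
query mem[0x12]=0x44, mem[0x10]=0xb7, mem[0x25]=0x56, mem[0x1a]=0x46, mem[0x22]=0x1f

MEM[0x12,0x10,0x25,0x1a,0x22] = 44 b7 56 46 1f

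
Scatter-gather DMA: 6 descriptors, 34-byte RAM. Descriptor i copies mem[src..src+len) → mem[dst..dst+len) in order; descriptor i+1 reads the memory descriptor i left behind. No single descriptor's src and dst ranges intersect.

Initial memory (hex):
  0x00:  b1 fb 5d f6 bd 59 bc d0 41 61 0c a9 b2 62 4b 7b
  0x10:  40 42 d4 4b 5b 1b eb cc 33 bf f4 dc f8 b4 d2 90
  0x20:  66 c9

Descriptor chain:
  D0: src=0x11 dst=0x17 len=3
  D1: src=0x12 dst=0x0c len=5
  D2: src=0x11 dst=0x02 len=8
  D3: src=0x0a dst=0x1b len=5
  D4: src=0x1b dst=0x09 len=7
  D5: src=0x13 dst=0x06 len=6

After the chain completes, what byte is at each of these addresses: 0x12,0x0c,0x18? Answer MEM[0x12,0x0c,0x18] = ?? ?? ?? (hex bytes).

D0: mem[0x17..0x19] <- [42 d4 4b]
D1: mem[0x0c..0x10] <- [d4 4b 5b 1b eb]
D2: mem[0x02..0x09] <- [42 d4 4b 5b 1b eb 42 d4]
D3: mem[0x1b..0x1f] <- [0c a9 d4 4b 5b]
D4: mem[0x09..0x0f] <- [0c a9 d4 4b 5b 66 c9]
D5: mem[0x06..0x0b] <- [4b 5b 1b eb 42 d4]
query mem[0x12]=0xd4, mem[0x0c]=0x4b, mem[0x18]=0xd4

MEM[0x12,0x0c,0x18] = d4 4b d4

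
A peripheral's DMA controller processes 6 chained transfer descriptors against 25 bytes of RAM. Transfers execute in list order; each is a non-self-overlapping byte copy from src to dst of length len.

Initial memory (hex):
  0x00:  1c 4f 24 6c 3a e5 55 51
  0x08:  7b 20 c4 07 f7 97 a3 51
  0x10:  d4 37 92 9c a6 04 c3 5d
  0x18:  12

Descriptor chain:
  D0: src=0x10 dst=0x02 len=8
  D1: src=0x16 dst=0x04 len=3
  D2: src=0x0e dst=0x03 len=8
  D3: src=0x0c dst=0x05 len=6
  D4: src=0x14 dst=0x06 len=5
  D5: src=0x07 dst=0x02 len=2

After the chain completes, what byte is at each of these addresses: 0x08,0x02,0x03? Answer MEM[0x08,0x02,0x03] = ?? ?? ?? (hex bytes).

[0] 0x10->0x02 len=8 : d4 37 92 9c a6 04 c3 5d
[1] 0x16->0x04 len=3 : c3 5d 12
[2] 0x0e->0x03 len=8 : a3 51 d4 37 92 9c a6 04
[3] 0x0c->0x05 len=6 : f7 97 a3 51 d4 37
[4] 0x14->0x06 len=5 : a6 04 c3 5d 12
[5] 0x07->0x02 len=2 : 04 c3
query mem[0x08]=0xc3, mem[0x02]=0x04, mem[0x03]=0xc3

MEM[0x08,0x02,0x03] = c3 04 c3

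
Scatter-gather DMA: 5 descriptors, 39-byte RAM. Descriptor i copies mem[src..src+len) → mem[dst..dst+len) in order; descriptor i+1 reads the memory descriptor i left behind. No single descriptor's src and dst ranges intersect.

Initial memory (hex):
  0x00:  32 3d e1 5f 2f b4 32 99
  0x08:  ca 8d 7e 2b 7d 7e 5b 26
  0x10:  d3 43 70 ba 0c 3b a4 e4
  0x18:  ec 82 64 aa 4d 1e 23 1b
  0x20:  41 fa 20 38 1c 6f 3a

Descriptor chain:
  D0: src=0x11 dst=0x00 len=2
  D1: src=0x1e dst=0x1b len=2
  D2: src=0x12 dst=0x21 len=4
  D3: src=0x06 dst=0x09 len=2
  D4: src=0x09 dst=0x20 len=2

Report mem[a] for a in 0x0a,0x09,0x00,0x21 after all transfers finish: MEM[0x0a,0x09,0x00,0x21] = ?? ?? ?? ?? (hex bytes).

MEM[0x0a,0x09,0x00,0x21] = 99 32 43 99

[0] 0x11->0x00 len=2 : 43 70
[1] 0x1e->0x1b len=2 : 23 1b
[2] 0x12->0x21 len=4 : 70 ba 0c 3b
[3] 0x06->0x09 len=2 : 32 99
[4] 0x09->0x20 len=2 : 32 99
query mem[0x0a]=0x99, mem[0x09]=0x32, mem[0x00]=0x43, mem[0x21]=0x99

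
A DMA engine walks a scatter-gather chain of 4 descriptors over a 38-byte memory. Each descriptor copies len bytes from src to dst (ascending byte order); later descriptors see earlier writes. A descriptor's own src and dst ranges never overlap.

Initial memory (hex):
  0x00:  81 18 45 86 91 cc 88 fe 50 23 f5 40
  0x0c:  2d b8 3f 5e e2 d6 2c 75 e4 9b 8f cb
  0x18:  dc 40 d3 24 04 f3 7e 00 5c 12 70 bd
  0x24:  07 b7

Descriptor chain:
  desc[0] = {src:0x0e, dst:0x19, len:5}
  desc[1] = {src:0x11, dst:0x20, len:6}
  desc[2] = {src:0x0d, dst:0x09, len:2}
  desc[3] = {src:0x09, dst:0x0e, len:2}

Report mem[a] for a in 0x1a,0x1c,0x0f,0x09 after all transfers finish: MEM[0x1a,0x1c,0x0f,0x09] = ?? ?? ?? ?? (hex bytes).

MEM[0x1a,0x1c,0x0f,0x09] = 5e d6 3f b8

[0] 0x0e->0x19 len=5 : 3f 5e e2 d6 2c
[1] 0x11->0x20 len=6 : d6 2c 75 e4 9b 8f
[2] 0x0d->0x09 len=2 : b8 3f
[3] 0x09->0x0e len=2 : b8 3f
query mem[0x1a]=0x5e, mem[0x1c]=0xd6, mem[0x0f]=0x3f, mem[0x09]=0xb8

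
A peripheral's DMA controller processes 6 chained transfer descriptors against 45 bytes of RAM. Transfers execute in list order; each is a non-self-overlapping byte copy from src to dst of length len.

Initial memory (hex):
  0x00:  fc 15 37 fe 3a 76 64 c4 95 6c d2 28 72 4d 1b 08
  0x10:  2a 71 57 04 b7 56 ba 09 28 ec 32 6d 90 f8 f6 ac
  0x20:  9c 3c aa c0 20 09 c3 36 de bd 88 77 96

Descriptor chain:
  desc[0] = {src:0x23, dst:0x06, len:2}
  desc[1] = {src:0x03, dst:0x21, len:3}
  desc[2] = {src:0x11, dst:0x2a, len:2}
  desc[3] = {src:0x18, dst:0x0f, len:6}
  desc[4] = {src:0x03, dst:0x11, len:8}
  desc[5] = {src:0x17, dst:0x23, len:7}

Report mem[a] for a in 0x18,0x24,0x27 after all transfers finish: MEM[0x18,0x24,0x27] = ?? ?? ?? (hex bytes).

[0] 0x23->0x06 len=2 : c0 20
[1] 0x03->0x21 len=3 : fe 3a 76
[2] 0x11->0x2a len=2 : 71 57
[3] 0x18->0x0f len=6 : 28 ec 32 6d 90 f8
[4] 0x03->0x11 len=8 : fe 3a 76 c0 20 95 6c d2
[5] 0x17->0x23 len=7 : 6c d2 ec 32 6d 90 f8
query mem[0x18]=0xd2, mem[0x24]=0xd2, mem[0x27]=0x6d

MEM[0x18,0x24,0x27] = d2 d2 6d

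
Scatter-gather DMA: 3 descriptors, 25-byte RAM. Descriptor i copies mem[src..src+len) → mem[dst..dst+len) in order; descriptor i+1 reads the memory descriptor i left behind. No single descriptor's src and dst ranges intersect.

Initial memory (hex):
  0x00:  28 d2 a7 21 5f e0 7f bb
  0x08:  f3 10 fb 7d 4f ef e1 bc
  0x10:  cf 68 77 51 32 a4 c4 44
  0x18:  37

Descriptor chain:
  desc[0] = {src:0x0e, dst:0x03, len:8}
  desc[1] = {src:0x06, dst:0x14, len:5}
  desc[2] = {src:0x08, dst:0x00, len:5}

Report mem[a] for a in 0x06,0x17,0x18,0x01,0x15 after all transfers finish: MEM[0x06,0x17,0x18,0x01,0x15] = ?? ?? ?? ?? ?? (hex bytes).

MEM[0x06,0x17,0x18,0x01,0x15] = 68 32 a4 32 77

D0: mem[0x03..0x0a] <- [e1 bc cf 68 77 51 32 a4]
D1: mem[0x14..0x18] <- [68 77 51 32 a4]
D2: mem[0x00..0x04] <- [51 32 a4 7d 4f]
query mem[0x06]=0x68, mem[0x17]=0x32, mem[0x18]=0xa4, mem[0x01]=0x32, mem[0x15]=0x77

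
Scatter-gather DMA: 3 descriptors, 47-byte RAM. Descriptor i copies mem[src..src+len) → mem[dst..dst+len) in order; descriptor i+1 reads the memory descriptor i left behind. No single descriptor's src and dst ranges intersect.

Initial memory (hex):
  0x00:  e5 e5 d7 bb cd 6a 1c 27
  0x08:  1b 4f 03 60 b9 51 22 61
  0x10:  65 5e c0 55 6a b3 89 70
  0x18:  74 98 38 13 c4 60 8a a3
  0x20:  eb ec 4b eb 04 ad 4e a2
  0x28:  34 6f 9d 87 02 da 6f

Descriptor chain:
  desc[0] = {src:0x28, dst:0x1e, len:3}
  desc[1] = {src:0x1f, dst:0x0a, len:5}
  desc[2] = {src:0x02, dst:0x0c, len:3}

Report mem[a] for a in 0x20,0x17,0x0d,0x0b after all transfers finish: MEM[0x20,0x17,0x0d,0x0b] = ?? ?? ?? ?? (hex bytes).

[0] 0x28->0x1e len=3 : 34 6f 9d
[1] 0x1f->0x0a len=5 : 6f 9d ec 4b eb
[2] 0x02->0x0c len=3 : d7 bb cd
query mem[0x20]=0x9d, mem[0x17]=0x70, mem[0x0d]=0xbb, mem[0x0b]=0x9d

MEM[0x20,0x17,0x0d,0x0b] = 9d 70 bb 9d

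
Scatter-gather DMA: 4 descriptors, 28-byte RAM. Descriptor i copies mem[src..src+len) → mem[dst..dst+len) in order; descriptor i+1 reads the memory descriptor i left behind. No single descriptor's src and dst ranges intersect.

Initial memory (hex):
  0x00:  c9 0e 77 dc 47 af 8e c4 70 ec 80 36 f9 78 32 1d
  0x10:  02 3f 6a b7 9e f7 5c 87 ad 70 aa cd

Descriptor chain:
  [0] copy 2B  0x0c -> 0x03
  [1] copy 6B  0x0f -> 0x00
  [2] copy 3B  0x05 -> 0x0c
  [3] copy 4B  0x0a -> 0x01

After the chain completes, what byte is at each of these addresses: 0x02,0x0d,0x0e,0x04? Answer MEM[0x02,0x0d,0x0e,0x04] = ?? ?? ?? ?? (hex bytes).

[0] 0x0c->0x03 len=2 : f9 78
[1] 0x0f->0x00 len=6 : 1d 02 3f 6a b7 9e
[2] 0x05->0x0c len=3 : 9e 8e c4
[3] 0x0a->0x01 len=4 : 80 36 9e 8e
query mem[0x02]=0x36, mem[0x0d]=0x8e, mem[0x0e]=0xc4, mem[0x04]=0x8e

MEM[0x02,0x0d,0x0e,0x04] = 36 8e c4 8e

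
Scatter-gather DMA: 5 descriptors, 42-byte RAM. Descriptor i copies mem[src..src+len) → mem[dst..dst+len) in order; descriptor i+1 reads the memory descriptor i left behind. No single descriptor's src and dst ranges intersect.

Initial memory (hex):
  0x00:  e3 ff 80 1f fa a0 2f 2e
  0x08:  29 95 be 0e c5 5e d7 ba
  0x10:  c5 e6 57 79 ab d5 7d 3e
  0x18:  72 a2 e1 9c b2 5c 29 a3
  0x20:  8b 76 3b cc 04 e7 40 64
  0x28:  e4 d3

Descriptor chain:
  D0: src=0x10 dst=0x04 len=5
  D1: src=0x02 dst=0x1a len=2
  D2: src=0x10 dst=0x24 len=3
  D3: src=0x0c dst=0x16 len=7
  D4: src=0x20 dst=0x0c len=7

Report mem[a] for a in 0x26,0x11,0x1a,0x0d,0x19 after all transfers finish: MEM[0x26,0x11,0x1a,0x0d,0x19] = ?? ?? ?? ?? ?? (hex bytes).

MEM[0x26,0x11,0x1a,0x0d,0x19] = 57 e6 c5 76 ba

  after D0: wrote 5B at 0x04 = c5e65779ab
  after D1: wrote 2B at 0x1a = 801f
  after D2: wrote 3B at 0x24 = c5e657
  after D3: wrote 7B at 0x16 = c55ed7bac5e657
  after D4: wrote 7B at 0x0c = 8b763bccc5e657
query mem[0x26]=0x57, mem[0x11]=0xe6, mem[0x1a]=0xc5, mem[0x0d]=0x76, mem[0x19]=0xba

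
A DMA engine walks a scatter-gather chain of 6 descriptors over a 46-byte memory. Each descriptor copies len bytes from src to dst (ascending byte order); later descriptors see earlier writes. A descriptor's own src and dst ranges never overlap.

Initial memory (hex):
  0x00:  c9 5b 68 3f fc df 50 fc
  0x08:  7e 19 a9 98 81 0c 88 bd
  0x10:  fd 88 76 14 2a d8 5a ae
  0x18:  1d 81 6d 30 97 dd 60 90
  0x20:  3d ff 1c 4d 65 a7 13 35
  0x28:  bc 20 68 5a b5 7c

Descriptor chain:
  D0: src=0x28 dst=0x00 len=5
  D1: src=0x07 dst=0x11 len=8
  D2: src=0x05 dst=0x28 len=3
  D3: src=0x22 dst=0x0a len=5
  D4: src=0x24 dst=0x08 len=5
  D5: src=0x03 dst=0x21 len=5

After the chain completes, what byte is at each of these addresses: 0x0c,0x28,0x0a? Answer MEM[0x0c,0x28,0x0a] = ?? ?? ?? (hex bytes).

D0: mem[0x00..0x04] <- [bc 20 68 5a b5]
D1: mem[0x11..0x18] <- [fc 7e 19 a9 98 81 0c 88]
D2: mem[0x28..0x2a] <- [df 50 fc]
D3: mem[0x0a..0x0e] <- [1c 4d 65 a7 13]
D4: mem[0x08..0x0c] <- [65 a7 13 35 df]
D5: mem[0x21..0x25] <- [5a b5 df 50 fc]
query mem[0x0c]=0xdf, mem[0x28]=0xdf, mem[0x0a]=0x13

MEM[0x0c,0x28,0x0a] = df df 13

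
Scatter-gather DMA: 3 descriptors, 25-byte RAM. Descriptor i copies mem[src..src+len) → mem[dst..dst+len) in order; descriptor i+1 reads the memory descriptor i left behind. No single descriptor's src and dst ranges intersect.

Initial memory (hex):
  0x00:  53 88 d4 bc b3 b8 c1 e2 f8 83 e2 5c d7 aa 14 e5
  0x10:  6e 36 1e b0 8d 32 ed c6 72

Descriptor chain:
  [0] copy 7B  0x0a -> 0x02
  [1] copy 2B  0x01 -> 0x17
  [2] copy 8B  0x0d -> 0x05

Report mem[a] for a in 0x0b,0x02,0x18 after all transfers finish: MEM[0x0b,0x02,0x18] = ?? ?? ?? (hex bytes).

MEM[0x0b,0x02,0x18] = b0 e2 e2

#0 dst[0x02+7] := {0xe2,0x5c,0xd7,0xaa,0x14,0xe5,0x6e}
#1 dst[0x17+2] := {0x88,0xe2}
#2 dst[0x05+8] := {0xaa,0x14,0xe5,0x6e,0x36,0x1e,0xb0,0x8d}
query mem[0x0b]=0xb0, mem[0x02]=0xe2, mem[0x18]=0xe2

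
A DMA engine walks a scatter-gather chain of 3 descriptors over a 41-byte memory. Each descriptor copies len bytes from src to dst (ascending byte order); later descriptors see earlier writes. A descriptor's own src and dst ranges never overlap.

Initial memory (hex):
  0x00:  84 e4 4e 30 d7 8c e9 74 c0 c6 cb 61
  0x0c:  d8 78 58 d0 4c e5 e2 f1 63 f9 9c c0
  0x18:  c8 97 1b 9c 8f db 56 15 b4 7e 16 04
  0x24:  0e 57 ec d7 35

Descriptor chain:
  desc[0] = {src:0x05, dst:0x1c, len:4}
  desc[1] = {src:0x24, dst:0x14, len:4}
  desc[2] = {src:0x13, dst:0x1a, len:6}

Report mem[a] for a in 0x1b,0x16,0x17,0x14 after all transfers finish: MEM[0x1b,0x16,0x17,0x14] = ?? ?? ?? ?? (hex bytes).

MEM[0x1b,0x16,0x17,0x14] = 0e ec d7 0e

#0 dst[0x1c+4] := {0x8c,0xe9,0x74,0xc0}
#1 dst[0x14+4] := {0x0e,0x57,0xec,0xd7}
#2 dst[0x1a+6] := {0xf1,0x0e,0x57,0xec,0xd7,0xc8}
query mem[0x1b]=0x0e, mem[0x16]=0xec, mem[0x17]=0xd7, mem[0x14]=0x0e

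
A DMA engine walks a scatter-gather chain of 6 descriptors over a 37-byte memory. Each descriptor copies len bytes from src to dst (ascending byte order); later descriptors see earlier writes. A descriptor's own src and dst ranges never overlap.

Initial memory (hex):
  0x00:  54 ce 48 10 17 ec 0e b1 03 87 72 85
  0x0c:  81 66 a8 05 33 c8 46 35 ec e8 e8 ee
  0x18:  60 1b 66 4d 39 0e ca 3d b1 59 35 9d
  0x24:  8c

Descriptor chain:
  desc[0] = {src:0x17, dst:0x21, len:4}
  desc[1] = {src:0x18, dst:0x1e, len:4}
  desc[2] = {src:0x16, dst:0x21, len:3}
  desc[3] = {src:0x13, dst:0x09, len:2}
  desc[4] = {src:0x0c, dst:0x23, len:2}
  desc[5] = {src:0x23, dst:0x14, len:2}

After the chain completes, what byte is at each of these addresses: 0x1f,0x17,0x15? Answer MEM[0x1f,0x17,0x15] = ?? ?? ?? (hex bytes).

MEM[0x1f,0x17,0x15] = 1b ee 66

D0: mem[0x21..0x24] <- [ee 60 1b 66]
D1: mem[0x1e..0x21] <- [60 1b 66 4d]
D2: mem[0x21..0x23] <- [e8 ee 60]
D3: mem[0x09..0x0a] <- [35 ec]
D4: mem[0x23..0x24] <- [81 66]
D5: mem[0x14..0x15] <- [81 66]
query mem[0x1f]=0x1b, mem[0x17]=0xee, mem[0x15]=0x66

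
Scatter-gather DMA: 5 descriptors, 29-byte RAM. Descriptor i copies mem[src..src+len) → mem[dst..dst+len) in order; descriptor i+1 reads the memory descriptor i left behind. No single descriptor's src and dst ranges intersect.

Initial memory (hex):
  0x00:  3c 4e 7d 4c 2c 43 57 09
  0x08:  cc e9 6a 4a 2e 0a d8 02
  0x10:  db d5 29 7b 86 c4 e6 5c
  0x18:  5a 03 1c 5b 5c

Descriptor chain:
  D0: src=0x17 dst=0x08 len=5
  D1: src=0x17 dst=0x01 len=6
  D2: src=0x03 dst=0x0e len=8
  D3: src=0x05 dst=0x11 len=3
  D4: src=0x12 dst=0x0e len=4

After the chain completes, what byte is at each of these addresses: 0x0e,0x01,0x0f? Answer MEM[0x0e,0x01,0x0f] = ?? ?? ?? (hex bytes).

MEM[0x0e,0x01,0x0f] = 5c 5c 09

#0 dst[0x08+5] := {0x5c,0x5a,0x03,0x1c,0x5b}
#1 dst[0x01+6] := {0x5c,0x5a,0x03,0x1c,0x5b,0x5c}
#2 dst[0x0e+8] := {0x03,0x1c,0x5b,0x5c,0x09,0x5c,0x5a,0x03}
#3 dst[0x11+3] := {0x5b,0x5c,0x09}
#4 dst[0x0e+4] := {0x5c,0x09,0x5a,0x03}
query mem[0x0e]=0x5c, mem[0x01]=0x5c, mem[0x0f]=0x09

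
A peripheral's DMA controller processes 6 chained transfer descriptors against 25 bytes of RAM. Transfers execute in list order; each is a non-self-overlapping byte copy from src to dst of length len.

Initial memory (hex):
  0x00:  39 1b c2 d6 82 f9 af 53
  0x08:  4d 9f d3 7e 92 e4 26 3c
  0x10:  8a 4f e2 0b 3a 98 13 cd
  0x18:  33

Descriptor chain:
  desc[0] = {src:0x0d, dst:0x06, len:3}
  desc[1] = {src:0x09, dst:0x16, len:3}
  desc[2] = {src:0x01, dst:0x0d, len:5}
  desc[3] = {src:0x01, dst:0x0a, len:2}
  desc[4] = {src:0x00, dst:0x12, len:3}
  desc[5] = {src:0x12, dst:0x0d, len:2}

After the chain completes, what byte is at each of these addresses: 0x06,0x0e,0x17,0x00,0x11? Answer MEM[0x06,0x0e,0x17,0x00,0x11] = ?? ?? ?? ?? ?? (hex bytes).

[0] 0x0d->0x06 len=3 : e4 26 3c
[1] 0x09->0x16 len=3 : 9f d3 7e
[2] 0x01->0x0d len=5 : 1b c2 d6 82 f9
[3] 0x01->0x0a len=2 : 1b c2
[4] 0x00->0x12 len=3 : 39 1b c2
[5] 0x12->0x0d len=2 : 39 1b
query mem[0x06]=0xe4, mem[0x0e]=0x1b, mem[0x17]=0xd3, mem[0x00]=0x39, mem[0x11]=0xf9

MEM[0x06,0x0e,0x17,0x00,0x11] = e4 1b d3 39 f9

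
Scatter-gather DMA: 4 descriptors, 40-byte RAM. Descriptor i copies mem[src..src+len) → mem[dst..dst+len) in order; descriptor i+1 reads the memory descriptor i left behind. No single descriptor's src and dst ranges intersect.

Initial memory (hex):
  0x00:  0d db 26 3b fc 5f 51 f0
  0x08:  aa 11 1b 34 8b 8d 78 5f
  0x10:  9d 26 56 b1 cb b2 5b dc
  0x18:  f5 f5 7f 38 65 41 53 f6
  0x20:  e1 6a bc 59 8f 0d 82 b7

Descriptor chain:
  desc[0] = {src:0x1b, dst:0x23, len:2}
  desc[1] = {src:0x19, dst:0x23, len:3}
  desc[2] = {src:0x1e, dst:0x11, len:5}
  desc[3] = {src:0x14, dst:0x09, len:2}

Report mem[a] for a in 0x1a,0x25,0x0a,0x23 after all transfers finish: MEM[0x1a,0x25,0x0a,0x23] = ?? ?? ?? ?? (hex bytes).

  after D0: wrote 2B at 0x23 = 3865
  after D1: wrote 3B at 0x23 = f57f38
  after D2: wrote 5B at 0x11 = 53f6e16abc
  after D3: wrote 2B at 0x09 = 6abc
query mem[0x1a]=0x7f, mem[0x25]=0x38, mem[0x0a]=0xbc, mem[0x23]=0xf5

MEM[0x1a,0x25,0x0a,0x23] = 7f 38 bc f5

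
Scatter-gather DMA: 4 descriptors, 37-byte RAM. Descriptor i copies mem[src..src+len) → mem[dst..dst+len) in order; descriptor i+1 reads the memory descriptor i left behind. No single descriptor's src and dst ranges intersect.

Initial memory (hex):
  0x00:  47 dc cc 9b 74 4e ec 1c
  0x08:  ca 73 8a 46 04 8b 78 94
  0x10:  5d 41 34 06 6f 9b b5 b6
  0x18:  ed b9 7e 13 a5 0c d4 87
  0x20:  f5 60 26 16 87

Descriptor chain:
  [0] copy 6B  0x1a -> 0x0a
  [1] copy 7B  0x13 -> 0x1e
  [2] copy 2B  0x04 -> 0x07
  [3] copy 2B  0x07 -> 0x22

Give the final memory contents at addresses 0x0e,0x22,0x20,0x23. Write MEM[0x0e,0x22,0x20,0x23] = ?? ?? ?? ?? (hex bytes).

MEM[0x0e,0x22,0x20,0x23] = d4 74 9b 4e

[0] 0x1a->0x0a len=6 : 7e 13 a5 0c d4 87
[1] 0x13->0x1e len=7 : 06 6f 9b b5 b6 ed b9
[2] 0x04->0x07 len=2 : 74 4e
[3] 0x07->0x22 len=2 : 74 4e
query mem[0x0e]=0xd4, mem[0x22]=0x74, mem[0x20]=0x9b, mem[0x23]=0x4e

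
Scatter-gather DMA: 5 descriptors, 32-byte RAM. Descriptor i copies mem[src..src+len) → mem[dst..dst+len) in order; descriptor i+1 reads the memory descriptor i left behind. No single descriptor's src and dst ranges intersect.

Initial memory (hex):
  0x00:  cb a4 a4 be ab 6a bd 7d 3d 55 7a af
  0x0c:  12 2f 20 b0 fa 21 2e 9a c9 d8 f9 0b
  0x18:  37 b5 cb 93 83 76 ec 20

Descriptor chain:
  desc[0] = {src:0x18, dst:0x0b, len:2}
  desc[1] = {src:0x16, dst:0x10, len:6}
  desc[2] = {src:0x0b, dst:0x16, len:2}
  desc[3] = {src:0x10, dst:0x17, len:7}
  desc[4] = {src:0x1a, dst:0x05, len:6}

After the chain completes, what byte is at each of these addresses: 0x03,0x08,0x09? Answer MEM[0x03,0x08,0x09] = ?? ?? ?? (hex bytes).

D0: mem[0x0b..0x0c] <- [37 b5]
D1: mem[0x10..0x15] <- [f9 0b 37 b5 cb 93]
D2: mem[0x16..0x17] <- [37 b5]
D3: mem[0x17..0x1d] <- [f9 0b 37 b5 cb 93 37]
D4: mem[0x05..0x0a] <- [b5 cb 93 37 ec 20]
query mem[0x03]=0xbe, mem[0x08]=0x37, mem[0x09]=0xec

MEM[0x03,0x08,0x09] = be 37 ec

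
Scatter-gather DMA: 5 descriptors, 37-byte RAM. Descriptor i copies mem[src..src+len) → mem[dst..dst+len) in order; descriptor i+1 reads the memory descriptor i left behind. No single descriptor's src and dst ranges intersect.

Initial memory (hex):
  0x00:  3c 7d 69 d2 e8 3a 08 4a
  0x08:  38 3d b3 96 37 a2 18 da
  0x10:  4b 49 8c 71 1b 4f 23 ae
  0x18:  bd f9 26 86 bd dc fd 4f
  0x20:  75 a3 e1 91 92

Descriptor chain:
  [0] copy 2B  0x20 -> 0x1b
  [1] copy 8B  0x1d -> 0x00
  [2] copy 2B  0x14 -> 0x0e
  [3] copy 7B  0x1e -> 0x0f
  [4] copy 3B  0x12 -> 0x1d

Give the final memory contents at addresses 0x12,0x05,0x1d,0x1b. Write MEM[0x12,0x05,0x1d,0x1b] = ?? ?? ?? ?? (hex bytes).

  after D0: wrote 2B at 0x1b = 75a3
  after D1: wrote 8B at 0x00 = dcfd4f75a3e19192
  after D2: wrote 2B at 0x0e = 1b4f
  after D3: wrote 7B at 0x0f = fd4f75a3e19192
  after D4: wrote 3B at 0x1d = a3e191
query mem[0x12]=0xa3, mem[0x05]=0xe1, mem[0x1d]=0xa3, mem[0x1b]=0x75

MEM[0x12,0x05,0x1d,0x1b] = a3 e1 a3 75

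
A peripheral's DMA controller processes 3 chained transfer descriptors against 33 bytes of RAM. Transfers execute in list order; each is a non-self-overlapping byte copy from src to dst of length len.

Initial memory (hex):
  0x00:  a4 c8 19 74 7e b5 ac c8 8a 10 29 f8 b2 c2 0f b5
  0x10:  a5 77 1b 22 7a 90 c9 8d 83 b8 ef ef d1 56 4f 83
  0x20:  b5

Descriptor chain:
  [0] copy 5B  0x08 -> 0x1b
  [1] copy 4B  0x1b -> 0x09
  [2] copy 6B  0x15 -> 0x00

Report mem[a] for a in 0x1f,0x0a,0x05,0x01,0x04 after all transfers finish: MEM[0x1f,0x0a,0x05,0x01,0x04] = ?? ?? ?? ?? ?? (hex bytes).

MEM[0x1f,0x0a,0x05,0x01,0x04] = b2 10 ef c9 b8

#0 dst[0x1b+5] := {0x8a,0x10,0x29,0xf8,0xb2}
#1 dst[0x09+4] := {0x8a,0x10,0x29,0xf8}
#2 dst[0x00+6] := {0x90,0xc9,0x8d,0x83,0xb8,0xef}
query mem[0x1f]=0xb2, mem[0x0a]=0x10, mem[0x05]=0xef, mem[0x01]=0xc9, mem[0x04]=0xb8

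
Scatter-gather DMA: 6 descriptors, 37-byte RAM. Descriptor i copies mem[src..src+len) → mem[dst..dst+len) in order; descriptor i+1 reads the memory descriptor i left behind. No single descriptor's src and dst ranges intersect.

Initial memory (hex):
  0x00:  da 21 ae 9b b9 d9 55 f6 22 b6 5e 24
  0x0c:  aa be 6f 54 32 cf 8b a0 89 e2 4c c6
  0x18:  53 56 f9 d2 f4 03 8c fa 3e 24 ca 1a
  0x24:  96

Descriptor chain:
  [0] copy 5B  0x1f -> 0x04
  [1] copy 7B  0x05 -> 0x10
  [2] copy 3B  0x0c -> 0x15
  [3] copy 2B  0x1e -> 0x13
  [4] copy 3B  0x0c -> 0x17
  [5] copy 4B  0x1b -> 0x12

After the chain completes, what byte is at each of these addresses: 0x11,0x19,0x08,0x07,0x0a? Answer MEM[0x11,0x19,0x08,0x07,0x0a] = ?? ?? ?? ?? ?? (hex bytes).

MEM[0x11,0x19,0x08,0x07,0x0a] = 24 6f 1a ca 5e

  after D0: wrote 5B at 0x04 = fa3e24ca1a
  after D1: wrote 7B at 0x10 = 3e24ca1ab65e24
  after D2: wrote 3B at 0x15 = aabe6f
  after D3: wrote 2B at 0x13 = 8cfa
  after D4: wrote 3B at 0x17 = aabe6f
  after D5: wrote 4B at 0x12 = d2f4038c
query mem[0x11]=0x24, mem[0x19]=0x6f, mem[0x08]=0x1a, mem[0x07]=0xca, mem[0x0a]=0x5e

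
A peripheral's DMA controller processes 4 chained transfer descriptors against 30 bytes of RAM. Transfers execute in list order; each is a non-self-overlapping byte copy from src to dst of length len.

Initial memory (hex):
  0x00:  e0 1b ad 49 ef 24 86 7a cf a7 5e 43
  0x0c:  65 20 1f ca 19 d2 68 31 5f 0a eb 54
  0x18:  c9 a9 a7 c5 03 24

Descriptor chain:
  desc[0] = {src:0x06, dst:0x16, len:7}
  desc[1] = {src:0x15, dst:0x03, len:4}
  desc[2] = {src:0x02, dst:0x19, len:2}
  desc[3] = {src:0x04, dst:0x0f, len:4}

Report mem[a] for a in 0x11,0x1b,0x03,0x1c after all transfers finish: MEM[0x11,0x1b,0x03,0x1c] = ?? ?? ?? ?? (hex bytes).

MEM[0x11,0x1b,0x03,0x1c] = cf 43 0a 65

D0: mem[0x16..0x1c] <- [86 7a cf a7 5e 43 65]
D1: mem[0x03..0x06] <- [0a 86 7a cf]
D2: mem[0x19..0x1a] <- [ad 0a]
D3: mem[0x0f..0x12] <- [86 7a cf 7a]
query mem[0x11]=0xcf, mem[0x1b]=0x43, mem[0x03]=0x0a, mem[0x1c]=0x65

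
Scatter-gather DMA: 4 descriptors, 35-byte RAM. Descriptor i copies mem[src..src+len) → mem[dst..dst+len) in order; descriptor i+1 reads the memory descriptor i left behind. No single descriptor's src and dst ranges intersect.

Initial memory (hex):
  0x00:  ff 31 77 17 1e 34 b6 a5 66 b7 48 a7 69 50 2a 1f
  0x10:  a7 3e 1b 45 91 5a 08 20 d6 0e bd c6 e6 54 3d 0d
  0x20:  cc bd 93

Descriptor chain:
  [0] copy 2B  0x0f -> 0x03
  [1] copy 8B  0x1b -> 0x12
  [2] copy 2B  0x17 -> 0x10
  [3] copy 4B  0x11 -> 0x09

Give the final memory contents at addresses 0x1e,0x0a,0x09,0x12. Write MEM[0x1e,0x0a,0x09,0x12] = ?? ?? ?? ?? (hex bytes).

MEM[0x1e,0x0a,0x09,0x12] = 3d c6 bd c6

  after D0: wrote 2B at 0x03 = 1fa7
  after D1: wrote 8B at 0x12 = c6e6543d0dccbd93
  after D2: wrote 2B at 0x10 = ccbd
  after D3: wrote 4B at 0x09 = bdc6e654
query mem[0x1e]=0x3d, mem[0x0a]=0xc6, mem[0x09]=0xbd, mem[0x12]=0xc6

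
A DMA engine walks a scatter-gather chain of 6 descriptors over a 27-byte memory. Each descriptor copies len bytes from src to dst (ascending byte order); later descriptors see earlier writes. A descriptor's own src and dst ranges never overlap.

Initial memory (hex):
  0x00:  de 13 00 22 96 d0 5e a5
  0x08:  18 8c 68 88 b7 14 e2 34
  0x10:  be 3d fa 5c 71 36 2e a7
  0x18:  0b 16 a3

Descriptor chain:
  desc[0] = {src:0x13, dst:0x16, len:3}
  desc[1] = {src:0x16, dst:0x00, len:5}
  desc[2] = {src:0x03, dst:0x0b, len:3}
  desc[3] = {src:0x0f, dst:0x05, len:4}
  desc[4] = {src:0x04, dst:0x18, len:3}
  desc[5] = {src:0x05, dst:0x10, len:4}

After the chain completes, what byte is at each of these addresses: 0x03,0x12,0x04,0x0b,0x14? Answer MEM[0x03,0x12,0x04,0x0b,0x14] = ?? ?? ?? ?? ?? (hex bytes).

MEM[0x03,0x12,0x04,0x0b,0x14] = 16 3d a3 16 71

D0: mem[0x16..0x18] <- [5c 71 36]
D1: mem[0x00..0x04] <- [5c 71 36 16 a3]
D2: mem[0x0b..0x0d] <- [16 a3 d0]
D3: mem[0x05..0x08] <- [34 be 3d fa]
D4: mem[0x18..0x1a] <- [a3 34 be]
D5: mem[0x10..0x13] <- [34 be 3d fa]
query mem[0x03]=0x16, mem[0x12]=0x3d, mem[0x04]=0xa3, mem[0x0b]=0x16, mem[0x14]=0x71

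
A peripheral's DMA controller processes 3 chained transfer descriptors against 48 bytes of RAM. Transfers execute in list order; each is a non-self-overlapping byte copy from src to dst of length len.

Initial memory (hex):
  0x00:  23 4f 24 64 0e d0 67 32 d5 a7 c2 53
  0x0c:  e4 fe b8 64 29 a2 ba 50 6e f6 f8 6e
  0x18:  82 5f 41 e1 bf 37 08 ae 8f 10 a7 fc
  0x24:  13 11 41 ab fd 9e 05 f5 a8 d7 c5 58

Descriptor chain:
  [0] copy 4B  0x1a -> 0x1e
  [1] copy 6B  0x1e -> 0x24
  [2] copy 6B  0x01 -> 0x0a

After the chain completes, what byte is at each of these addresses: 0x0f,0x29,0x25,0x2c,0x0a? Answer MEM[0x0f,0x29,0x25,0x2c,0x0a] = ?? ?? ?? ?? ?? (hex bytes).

MEM[0x0f,0x29,0x25,0x2c,0x0a] = 67 fc e1 a8 4f

D0: mem[0x1e..0x21] <- [41 e1 bf 37]
D1: mem[0x24..0x29] <- [41 e1 bf 37 a7 fc]
D2: mem[0x0a..0x0f] <- [4f 24 64 0e d0 67]
query mem[0x0f]=0x67, mem[0x29]=0xfc, mem[0x25]=0xe1, mem[0x2c]=0xa8, mem[0x0a]=0x4f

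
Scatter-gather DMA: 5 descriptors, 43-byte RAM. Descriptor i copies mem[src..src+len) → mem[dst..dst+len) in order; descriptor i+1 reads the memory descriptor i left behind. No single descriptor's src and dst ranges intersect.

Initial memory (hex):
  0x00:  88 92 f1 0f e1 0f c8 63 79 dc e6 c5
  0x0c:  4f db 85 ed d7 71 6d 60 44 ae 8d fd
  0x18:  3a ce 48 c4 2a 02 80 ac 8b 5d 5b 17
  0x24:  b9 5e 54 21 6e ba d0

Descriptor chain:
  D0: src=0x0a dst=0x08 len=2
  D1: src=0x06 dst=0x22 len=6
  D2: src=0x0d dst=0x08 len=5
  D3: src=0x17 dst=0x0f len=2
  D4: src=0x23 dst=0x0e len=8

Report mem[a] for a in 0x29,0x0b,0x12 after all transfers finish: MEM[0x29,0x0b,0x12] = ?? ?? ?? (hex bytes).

[0] 0x0a->0x08 len=2 : e6 c5
[1] 0x06->0x22 len=6 : c8 63 e6 c5 e6 c5
[2] 0x0d->0x08 len=5 : db 85 ed d7 71
[3] 0x17->0x0f len=2 : fd 3a
[4] 0x23->0x0e len=8 : 63 e6 c5 e6 c5 6e ba d0
query mem[0x29]=0xba, mem[0x0b]=0xd7, mem[0x12]=0xc5

MEM[0x29,0x0b,0x12] = ba d7 c5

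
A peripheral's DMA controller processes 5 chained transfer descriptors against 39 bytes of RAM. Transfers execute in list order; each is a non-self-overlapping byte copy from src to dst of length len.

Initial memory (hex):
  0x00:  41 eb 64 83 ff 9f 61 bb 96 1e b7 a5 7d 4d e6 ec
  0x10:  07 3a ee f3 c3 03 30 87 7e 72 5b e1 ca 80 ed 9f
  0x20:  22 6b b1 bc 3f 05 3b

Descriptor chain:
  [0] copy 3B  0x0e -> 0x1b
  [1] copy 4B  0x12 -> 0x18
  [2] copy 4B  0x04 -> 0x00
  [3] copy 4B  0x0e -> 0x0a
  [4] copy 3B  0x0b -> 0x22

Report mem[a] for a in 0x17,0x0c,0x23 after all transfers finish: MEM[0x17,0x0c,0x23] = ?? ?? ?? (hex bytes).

MEM[0x17,0x0c,0x23] = 87 07 07

#0 dst[0x1b+3] := {0xe6,0xec,0x07}
#1 dst[0x18+4] := {0xee,0xf3,0xc3,0x03}
#2 dst[0x00+4] := {0xff,0x9f,0x61,0xbb}
#3 dst[0x0a+4] := {0xe6,0xec,0x07,0x3a}
#4 dst[0x22+3] := {0xec,0x07,0x3a}
query mem[0x17]=0x87, mem[0x0c]=0x07, mem[0x23]=0x07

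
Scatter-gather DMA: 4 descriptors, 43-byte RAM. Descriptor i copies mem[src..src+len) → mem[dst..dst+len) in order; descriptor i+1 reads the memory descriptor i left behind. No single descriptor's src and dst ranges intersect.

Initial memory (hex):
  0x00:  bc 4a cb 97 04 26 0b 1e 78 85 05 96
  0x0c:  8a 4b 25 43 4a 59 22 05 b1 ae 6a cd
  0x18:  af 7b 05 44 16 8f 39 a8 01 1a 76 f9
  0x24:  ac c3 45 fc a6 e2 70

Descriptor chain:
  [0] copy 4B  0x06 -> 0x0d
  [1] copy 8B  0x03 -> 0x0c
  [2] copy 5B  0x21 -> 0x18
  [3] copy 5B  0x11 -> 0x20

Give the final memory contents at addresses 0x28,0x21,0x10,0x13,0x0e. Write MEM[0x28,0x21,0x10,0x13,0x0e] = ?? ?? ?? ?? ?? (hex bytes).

#0 dst[0x0d+4] := {0x0b,0x1e,0x78,0x85}
#1 dst[0x0c+8] := {0x97,0x04,0x26,0x0b,0x1e,0x78,0x85,0x05}
#2 dst[0x18+5] := {0x1a,0x76,0xf9,0xac,0xc3}
#3 dst[0x20+5] := {0x78,0x85,0x05,0xb1,0xae}
query mem[0x28]=0xa6, mem[0x21]=0x85, mem[0x10]=0x1e, mem[0x13]=0x05, mem[0x0e]=0x26

MEM[0x28,0x21,0x10,0x13,0x0e] = a6 85 1e 05 26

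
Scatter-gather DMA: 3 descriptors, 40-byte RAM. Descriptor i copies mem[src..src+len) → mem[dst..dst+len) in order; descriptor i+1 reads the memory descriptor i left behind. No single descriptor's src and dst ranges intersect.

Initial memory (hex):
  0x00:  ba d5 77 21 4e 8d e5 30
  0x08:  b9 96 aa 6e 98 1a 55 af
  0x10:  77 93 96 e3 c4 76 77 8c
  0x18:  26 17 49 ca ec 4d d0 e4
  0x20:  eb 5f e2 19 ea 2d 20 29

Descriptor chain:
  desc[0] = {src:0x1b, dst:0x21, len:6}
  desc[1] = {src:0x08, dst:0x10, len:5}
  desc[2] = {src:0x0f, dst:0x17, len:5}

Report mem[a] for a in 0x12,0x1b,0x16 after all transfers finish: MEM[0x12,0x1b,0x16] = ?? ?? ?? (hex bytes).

MEM[0x12,0x1b,0x16] = aa 6e 77

#0 dst[0x21+6] := {0xca,0xec,0x4d,0xd0,0xe4,0xeb}
#1 dst[0x10+5] := {0xb9,0x96,0xaa,0x6e,0x98}
#2 dst[0x17+5] := {0xaf,0xb9,0x96,0xaa,0x6e}
query mem[0x12]=0xaa, mem[0x1b]=0x6e, mem[0x16]=0x77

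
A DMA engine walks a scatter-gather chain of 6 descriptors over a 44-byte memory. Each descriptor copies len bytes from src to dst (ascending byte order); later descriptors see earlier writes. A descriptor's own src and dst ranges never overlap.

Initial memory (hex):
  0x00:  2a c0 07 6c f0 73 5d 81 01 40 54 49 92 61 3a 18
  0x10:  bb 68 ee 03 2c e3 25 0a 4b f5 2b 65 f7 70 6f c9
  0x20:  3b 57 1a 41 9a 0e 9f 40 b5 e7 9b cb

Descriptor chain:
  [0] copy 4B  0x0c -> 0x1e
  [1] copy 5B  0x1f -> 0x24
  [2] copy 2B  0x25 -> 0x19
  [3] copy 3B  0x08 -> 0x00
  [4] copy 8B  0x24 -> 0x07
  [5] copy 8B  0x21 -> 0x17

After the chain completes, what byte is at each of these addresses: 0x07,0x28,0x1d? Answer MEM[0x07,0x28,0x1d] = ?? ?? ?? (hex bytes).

MEM[0x07,0x28,0x1d] = 61 41 1a

[0] 0x0c->0x1e len=4 : 92 61 3a 18
[1] 0x1f->0x24 len=5 : 61 3a 18 1a 41
[2] 0x25->0x19 len=2 : 3a 18
[3] 0x08->0x00 len=3 : 01 40 54
[4] 0x24->0x07 len=8 : 61 3a 18 1a 41 e7 9b cb
[5] 0x21->0x17 len=8 : 18 1a 41 61 3a 18 1a 41
query mem[0x07]=0x61, mem[0x28]=0x41, mem[0x1d]=0x1a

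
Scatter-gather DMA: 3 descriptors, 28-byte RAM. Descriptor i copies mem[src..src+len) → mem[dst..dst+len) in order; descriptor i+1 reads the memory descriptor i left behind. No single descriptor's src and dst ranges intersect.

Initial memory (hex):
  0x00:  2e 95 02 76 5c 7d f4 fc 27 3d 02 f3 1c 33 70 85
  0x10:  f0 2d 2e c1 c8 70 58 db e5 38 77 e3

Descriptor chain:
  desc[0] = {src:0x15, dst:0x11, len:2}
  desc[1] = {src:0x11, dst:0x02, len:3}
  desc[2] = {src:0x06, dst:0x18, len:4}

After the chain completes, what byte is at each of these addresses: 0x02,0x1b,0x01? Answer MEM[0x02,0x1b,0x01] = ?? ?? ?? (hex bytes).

MEM[0x02,0x1b,0x01] = 70 3d 95

#0 dst[0x11+2] := {0x70,0x58}
#1 dst[0x02+3] := {0x70,0x58,0xc1}
#2 dst[0x18+4] := {0xf4,0xfc,0x27,0x3d}
query mem[0x02]=0x70, mem[0x1b]=0x3d, mem[0x01]=0x95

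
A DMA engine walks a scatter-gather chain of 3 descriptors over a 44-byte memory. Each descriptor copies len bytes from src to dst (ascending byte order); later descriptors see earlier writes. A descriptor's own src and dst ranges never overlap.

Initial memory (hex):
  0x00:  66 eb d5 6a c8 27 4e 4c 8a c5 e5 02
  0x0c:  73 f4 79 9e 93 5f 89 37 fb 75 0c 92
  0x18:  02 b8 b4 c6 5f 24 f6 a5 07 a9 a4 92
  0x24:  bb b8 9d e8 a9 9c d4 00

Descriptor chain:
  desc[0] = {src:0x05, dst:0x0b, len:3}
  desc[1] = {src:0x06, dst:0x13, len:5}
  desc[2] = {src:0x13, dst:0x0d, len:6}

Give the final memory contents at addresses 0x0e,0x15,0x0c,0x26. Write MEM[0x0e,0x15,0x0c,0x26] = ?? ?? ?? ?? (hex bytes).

[0] 0x05->0x0b len=3 : 27 4e 4c
[1] 0x06->0x13 len=5 : 4e 4c 8a c5 e5
[2] 0x13->0x0d len=6 : 4e 4c 8a c5 e5 02
query mem[0x0e]=0x4c, mem[0x15]=0x8a, mem[0x0c]=0x4e, mem[0x26]=0x9d

MEM[0x0e,0x15,0x0c,0x26] = 4c 8a 4e 9d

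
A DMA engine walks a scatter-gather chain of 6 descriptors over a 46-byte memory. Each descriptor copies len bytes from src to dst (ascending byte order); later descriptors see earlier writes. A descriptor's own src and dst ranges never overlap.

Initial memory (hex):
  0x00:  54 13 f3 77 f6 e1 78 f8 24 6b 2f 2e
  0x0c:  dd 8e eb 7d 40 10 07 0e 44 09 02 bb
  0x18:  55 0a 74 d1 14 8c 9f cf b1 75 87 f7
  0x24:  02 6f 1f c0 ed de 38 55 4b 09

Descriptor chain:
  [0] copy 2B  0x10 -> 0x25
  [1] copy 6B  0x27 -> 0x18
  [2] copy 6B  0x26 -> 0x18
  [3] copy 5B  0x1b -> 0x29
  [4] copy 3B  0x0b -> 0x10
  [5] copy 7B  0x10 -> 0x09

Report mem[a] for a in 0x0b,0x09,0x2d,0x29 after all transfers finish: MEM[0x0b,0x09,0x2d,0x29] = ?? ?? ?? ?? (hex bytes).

MEM[0x0b,0x09,0x2d,0x29] = 8e 2e cf de

  after D0: wrote 2B at 0x25 = 4010
  after D1: wrote 6B at 0x18 = c0edde38554b
  after D2: wrote 6B at 0x18 = 10c0edde3855
  after D3: wrote 5B at 0x29 = de38559fcf
  after D4: wrote 3B at 0x10 = 2edd8e
  after D5: wrote 7B at 0x09 = 2edd8e0e440902
query mem[0x0b]=0x8e, mem[0x09]=0x2e, mem[0x2d]=0xcf, mem[0x29]=0xde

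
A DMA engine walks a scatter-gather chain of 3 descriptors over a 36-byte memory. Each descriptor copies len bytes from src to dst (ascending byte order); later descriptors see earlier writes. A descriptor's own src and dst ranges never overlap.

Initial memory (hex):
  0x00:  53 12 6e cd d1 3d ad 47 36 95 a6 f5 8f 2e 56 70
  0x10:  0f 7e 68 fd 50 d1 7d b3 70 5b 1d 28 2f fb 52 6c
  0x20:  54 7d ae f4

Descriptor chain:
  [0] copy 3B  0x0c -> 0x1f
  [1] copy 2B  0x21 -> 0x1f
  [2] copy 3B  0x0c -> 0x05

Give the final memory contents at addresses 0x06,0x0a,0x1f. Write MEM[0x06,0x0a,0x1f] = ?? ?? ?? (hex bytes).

MEM[0x06,0x0a,0x1f] = 2e a6 56

D0: mem[0x1f..0x21] <- [8f 2e 56]
D1: mem[0x1f..0x20] <- [56 ae]
D2: mem[0x05..0x07] <- [8f 2e 56]
query mem[0x06]=0x2e, mem[0x0a]=0xa6, mem[0x1f]=0x56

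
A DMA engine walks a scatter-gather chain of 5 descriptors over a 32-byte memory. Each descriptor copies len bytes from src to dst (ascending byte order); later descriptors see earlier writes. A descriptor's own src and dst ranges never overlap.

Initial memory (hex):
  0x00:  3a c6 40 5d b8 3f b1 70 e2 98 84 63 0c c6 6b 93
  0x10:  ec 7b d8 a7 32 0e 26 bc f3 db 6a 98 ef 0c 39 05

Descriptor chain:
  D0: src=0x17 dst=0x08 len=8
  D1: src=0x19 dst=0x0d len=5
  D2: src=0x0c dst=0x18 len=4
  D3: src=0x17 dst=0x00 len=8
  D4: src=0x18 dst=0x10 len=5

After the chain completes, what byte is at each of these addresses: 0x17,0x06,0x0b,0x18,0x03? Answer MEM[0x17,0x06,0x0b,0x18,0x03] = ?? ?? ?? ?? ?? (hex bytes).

  after D0: wrote 8B at 0x08 = bcf3db6a98ef0c39
  after D1: wrote 5B at 0x0d = db6a98ef0c
  after D2: wrote 4B at 0x18 = 98db6a98
  after D3: wrote 8B at 0x00 = bc98db6a98ef0c39
  after D4: wrote 5B at 0x10 = 98db6a98ef
query mem[0x17]=0xbc, mem[0x06]=0x0c, mem[0x0b]=0x6a, mem[0x18]=0x98, mem[0x03]=0x6a

MEM[0x17,0x06,0x0b,0x18,0x03] = bc 0c 6a 98 6a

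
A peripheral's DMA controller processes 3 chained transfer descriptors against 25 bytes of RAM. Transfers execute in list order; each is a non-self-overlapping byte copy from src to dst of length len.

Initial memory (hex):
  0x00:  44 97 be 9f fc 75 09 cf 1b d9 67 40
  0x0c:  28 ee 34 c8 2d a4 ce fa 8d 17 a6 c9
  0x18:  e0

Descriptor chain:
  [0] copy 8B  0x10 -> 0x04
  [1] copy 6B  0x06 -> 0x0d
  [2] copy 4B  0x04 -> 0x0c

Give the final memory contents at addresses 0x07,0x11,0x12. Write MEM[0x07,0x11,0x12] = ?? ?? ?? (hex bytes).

  after D0: wrote 8B at 0x04 = 2da4cefa8d17a6c9
  after D1: wrote 6B at 0x0d = cefa8d17a6c9
  after D2: wrote 4B at 0x0c = 2da4cefa
query mem[0x07]=0xfa, mem[0x11]=0xa6, mem[0x12]=0xc9

MEM[0x07,0x11,0x12] = fa a6 c9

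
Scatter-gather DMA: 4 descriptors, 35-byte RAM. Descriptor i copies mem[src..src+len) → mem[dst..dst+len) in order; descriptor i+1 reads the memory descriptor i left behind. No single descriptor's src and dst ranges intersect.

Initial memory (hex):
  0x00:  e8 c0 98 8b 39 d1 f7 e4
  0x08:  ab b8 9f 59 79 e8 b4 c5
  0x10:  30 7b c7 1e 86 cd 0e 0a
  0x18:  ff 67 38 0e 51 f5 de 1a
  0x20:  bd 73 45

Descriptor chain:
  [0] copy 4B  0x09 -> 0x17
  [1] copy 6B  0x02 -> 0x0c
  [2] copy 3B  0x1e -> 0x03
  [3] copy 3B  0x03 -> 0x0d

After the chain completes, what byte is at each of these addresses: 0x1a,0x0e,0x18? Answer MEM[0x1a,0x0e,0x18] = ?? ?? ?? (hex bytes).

D0: mem[0x17..0x1a] <- [b8 9f 59 79]
D1: mem[0x0c..0x11] <- [98 8b 39 d1 f7 e4]
D2: mem[0x03..0x05] <- [de 1a bd]
D3: mem[0x0d..0x0f] <- [de 1a bd]
query mem[0x1a]=0x79, mem[0x0e]=0x1a, mem[0x18]=0x9f

MEM[0x1a,0x0e,0x18] = 79 1a 9f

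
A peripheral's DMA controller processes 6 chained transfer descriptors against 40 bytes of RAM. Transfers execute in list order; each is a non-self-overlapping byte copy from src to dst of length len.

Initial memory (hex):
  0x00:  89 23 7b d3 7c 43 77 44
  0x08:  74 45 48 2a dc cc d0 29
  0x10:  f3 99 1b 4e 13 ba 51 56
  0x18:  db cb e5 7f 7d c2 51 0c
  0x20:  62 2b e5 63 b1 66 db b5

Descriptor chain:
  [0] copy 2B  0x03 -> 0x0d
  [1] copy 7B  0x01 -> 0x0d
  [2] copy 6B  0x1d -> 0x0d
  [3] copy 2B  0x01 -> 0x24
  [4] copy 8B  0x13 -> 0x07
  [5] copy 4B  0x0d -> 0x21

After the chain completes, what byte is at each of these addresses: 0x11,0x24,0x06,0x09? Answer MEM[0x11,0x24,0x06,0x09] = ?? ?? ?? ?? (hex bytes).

D0: mem[0x0d..0x0e] <- [d3 7c]
D1: mem[0x0d..0x13] <- [23 7b d3 7c 43 77 44]
D2: mem[0x0d..0x12] <- [c2 51 0c 62 2b e5]
D3: mem[0x24..0x25] <- [23 7b]
D4: mem[0x07..0x0e] <- [44 13 ba 51 56 db cb e5]
D5: mem[0x21..0x24] <- [cb e5 0c 62]
query mem[0x11]=0x2b, mem[0x24]=0x62, mem[0x06]=0x77, mem[0x09]=0xba

MEM[0x11,0x24,0x06,0x09] = 2b 62 77 ba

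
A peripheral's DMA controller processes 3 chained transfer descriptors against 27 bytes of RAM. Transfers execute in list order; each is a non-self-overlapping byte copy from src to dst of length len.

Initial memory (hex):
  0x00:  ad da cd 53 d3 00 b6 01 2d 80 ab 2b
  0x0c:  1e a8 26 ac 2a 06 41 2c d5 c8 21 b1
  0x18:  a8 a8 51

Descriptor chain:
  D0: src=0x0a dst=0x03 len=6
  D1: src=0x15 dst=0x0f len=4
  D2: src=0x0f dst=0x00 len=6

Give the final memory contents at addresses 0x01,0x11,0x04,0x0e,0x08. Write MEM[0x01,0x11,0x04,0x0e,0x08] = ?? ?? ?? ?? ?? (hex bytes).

#0 dst[0x03+6] := {0xab,0x2b,0x1e,0xa8,0x26,0xac}
#1 dst[0x0f+4] := {0xc8,0x21,0xb1,0xa8}
#2 dst[0x00+6] := {0xc8,0x21,0xb1,0xa8,0x2c,0xd5}
query mem[0x01]=0x21, mem[0x11]=0xb1, mem[0x04]=0x2c, mem[0x0e]=0x26, mem[0x08]=0xac

MEM[0x01,0x11,0x04,0x0e,0x08] = 21 b1 2c 26 ac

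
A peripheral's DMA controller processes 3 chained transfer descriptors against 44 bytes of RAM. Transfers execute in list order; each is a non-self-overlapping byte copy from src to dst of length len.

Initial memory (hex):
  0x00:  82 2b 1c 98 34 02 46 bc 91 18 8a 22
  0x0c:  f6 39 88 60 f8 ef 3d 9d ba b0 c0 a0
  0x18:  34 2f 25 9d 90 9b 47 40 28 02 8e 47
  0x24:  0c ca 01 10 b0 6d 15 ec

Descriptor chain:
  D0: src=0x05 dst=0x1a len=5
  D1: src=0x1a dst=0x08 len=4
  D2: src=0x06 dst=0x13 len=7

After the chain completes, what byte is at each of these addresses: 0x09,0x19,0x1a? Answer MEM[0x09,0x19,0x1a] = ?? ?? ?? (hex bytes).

MEM[0x09,0x19,0x1a] = 46 f6 02

D0: mem[0x1a..0x1e] <- [02 46 bc 91 18]
D1: mem[0x08..0x0b] <- [02 46 bc 91]
D2: mem[0x13..0x19] <- [46 bc 02 46 bc 91 f6]
query mem[0x09]=0x46, mem[0x19]=0xf6, mem[0x1a]=0x02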